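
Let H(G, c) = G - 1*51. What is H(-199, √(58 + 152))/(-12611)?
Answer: 250/12611 ≈ 0.019824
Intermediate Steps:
H(G, c) = -51 + G (H(G, c) = G - 51 = -51 + G)
H(-199, √(58 + 152))/(-12611) = (-51 - 199)/(-12611) = -250*(-1/12611) = 250/12611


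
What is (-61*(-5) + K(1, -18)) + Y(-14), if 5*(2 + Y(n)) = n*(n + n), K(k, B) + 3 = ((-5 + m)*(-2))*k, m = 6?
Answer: 1882/5 ≈ 376.40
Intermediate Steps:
K(k, B) = -3 - 2*k (K(k, B) = -3 + ((-5 + 6)*(-2))*k = -3 + (1*(-2))*k = -3 - 2*k)
Y(n) = -2 + 2*n²/5 (Y(n) = -2 + (n*(n + n))/5 = -2 + (n*(2*n))/5 = -2 + (2*n²)/5 = -2 + 2*n²/5)
(-61*(-5) + K(1, -18)) + Y(-14) = (-61*(-5) + (-3 - 2*1)) + (-2 + (⅖)*(-14)²) = (305 + (-3 - 2)) + (-2 + (⅖)*196) = (305 - 5) + (-2 + 392/5) = 300 + 382/5 = 1882/5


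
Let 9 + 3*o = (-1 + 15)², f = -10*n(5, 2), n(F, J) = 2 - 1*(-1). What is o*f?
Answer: -1870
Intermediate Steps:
n(F, J) = 3 (n(F, J) = 2 + 1 = 3)
f = -30 (f = -10*3 = -30)
o = 187/3 (o = -3 + (-1 + 15)²/3 = -3 + (⅓)*14² = -3 + (⅓)*196 = -3 + 196/3 = 187/3 ≈ 62.333)
o*f = (187/3)*(-30) = -1870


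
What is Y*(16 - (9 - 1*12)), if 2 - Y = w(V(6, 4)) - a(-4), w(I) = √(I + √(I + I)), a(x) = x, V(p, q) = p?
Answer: -38 - 19*√(6 + 2*√3) ≈ -96.451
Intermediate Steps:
w(I) = √(I + √2*√I) (w(I) = √(I + √(2*I)) = √(I + √2*√I))
Y = -2 - √(6 + 2*√3) (Y = 2 - (√(6 + √2*√6) - 1*(-4)) = 2 - (√(6 + 2*√3) + 4) = 2 - (4 + √(6 + 2*√3)) = 2 + (-4 - √(6 + 2*√3)) = -2 - √(6 + 2*√3) ≈ -5.0764)
Y*(16 - (9 - 1*12)) = (-2 - √(6 + 2*√3))*(16 - (9 - 1*12)) = (-2 - √(6 + 2*√3))*(16 - (9 - 12)) = (-2 - √(6 + 2*√3))*(16 - 1*(-3)) = (-2 - √(6 + 2*√3))*(16 + 3) = (-2 - √(6 + 2*√3))*19 = -38 - 19*√(6 + 2*√3)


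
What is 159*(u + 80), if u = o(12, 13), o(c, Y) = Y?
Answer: 14787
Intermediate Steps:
u = 13
159*(u + 80) = 159*(13 + 80) = 159*93 = 14787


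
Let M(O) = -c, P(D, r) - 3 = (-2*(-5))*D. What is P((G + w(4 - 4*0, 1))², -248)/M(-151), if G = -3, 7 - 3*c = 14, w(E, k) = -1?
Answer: 489/7 ≈ 69.857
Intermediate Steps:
c = -7/3 (c = 7/3 - ⅓*14 = 7/3 - 14/3 = -7/3 ≈ -2.3333)
P(D, r) = 3 + 10*D (P(D, r) = 3 + (-2*(-5))*D = 3 + 10*D)
M(O) = 7/3 (M(O) = -1*(-7/3) = 7/3)
P((G + w(4 - 4*0, 1))², -248)/M(-151) = (3 + 10*(-3 - 1)²)/(7/3) = (3 + 10*(-4)²)*(3/7) = (3 + 10*16)*(3/7) = (3 + 160)*(3/7) = 163*(3/7) = 489/7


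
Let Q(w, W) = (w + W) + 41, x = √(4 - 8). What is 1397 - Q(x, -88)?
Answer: 1444 - 2*I ≈ 1444.0 - 2.0*I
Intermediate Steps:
x = 2*I (x = √(-4) = 2*I ≈ 2.0*I)
Q(w, W) = 41 + W + w (Q(w, W) = (W + w) + 41 = 41 + W + w)
1397 - Q(x, -88) = 1397 - (41 - 88 + 2*I) = 1397 - (-47 + 2*I) = 1397 + (47 - 2*I) = 1444 - 2*I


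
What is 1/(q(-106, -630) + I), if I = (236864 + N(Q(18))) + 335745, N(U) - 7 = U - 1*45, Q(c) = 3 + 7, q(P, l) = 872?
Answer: 1/573453 ≈ 1.7438e-6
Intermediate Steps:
Q(c) = 10
N(U) = -38 + U (N(U) = 7 + (U - 1*45) = 7 + (U - 45) = 7 + (-45 + U) = -38 + U)
I = 572581 (I = (236864 + (-38 + 10)) + 335745 = (236864 - 28) + 335745 = 236836 + 335745 = 572581)
1/(q(-106, -630) + I) = 1/(872 + 572581) = 1/573453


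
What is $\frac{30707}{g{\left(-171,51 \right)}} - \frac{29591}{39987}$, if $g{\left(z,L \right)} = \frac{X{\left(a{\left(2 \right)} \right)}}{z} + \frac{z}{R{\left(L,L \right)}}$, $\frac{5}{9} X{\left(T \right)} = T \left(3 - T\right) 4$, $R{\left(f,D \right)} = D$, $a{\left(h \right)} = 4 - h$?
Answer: $- \frac{1983191766176}{221967837} \approx -8934.6$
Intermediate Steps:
$X{\left(T \right)} = \frac{36 T \left(3 - T\right)}{5}$ ($X{\left(T \right)} = \frac{9 T \left(3 - T\right) 4}{5} = \frac{9 \cdot 4 T \left(3 - T\right)}{5} = \frac{36 T \left(3 - T\right)}{5}$)
$g{\left(z,L \right)} = \frac{72}{5 z} + \frac{z}{L}$ ($g{\left(z,L \right)} = \frac{\frac{36}{5} \left(4 - 2\right) \left(3 - \left(4 - 2\right)\right)}{z} + \frac{z}{L} = \frac{\frac{36}{5} \cdot 2 \left(3 - 2\right)}{z} + \frac{z}{L} = \frac{\frac{36}{5} \cdot 2 \cdot 1}{z} + \frac{z}{L} = \frac{72}{5 z} + \frac{z}{L}$)
$\frac{30707}{g{\left(-171,51 \right)}} - \frac{29591}{39987} = \frac{30707}{\frac{72}{5 \left(-171\right)} - \frac{171}{51}} - \frac{29591}{39987} = \frac{30707}{\frac{72}{5} \left(- \frac{1}{171}\right) - \frac{57}{17}} - \frac{29591}{39987} = \frac{30707}{- \frac{8}{95} - \frac{57}{17}} - \frac{29591}{39987} = \frac{30707}{- \frac{5551}{1615}} - \frac{29591}{39987} = 30707 \left(- \frac{1615}{5551}\right) - \frac{29591}{39987} = - \frac{49591805}{5551} - \frac{29591}{39987} = - \frac{1983191766176}{221967837}$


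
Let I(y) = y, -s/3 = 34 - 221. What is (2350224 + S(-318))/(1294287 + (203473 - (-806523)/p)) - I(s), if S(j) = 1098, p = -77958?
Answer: -21773311679667/38920522519 ≈ -559.43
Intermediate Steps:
s = 561 (s = -3*(34 - 221) = -3*(-187) = 561)
(2350224 + S(-318))/(1294287 + (203473 - (-806523)/p)) - I(s) = (2350224 + 1098)/(1294287 + (203473 - (-806523)/(-77958))) - 1*561 = 2351322/(1294287 + (203473 - (-806523)*(-1)/77958)) - 561 = 2351322/(1294287 + (203473 - 1*268841/25986)) - 561 = 2351322/(1294287 + (203473 - 268841/25986)) - 561 = 2351322/(1294287 + 5287180537/25986) - 561 = 2351322/(38920522519/25986) - 561 = 2351322*(25986/38920522519) - 561 = 61101453492/38920522519 - 561 = -21773311679667/38920522519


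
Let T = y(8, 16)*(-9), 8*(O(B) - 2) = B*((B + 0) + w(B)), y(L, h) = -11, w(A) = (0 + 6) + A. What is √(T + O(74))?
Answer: 3*√678/2 ≈ 39.058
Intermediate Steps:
w(A) = 6 + A
O(B) = 2 + B*(6 + 2*B)/8 (O(B) = 2 + (B*((B + 0) + (6 + B)))/8 = 2 + (B*(B + (6 + B)))/8 = 2 + (B*(6 + 2*B))/8 = 2 + B*(6 + 2*B)/8)
T = 99 (T = -11*(-9) = 99)
√(T + O(74)) = √(99 + (2 + (¼)*74² + (¾)*74)) = √(99 + (2 + (¼)*5476 + 111/2)) = √(99 + (2 + 1369 + 111/2)) = √(99 + 2853/2) = √(3051/2) = 3*√678/2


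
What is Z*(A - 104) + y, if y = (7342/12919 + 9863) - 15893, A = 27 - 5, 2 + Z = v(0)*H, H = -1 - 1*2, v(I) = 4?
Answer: -63063216/12919 ≈ -4881.4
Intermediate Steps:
H = -3 (H = -1 - 2 = -3)
Z = -14 (Z = -2 + 4*(-3) = -2 - 12 = -14)
A = 22
y = -77894228/12919 (y = (7342*(1/12919) + 9863) - 15893 = (7342/12919 + 9863) - 15893 = 127427439/12919 - 15893 = -77894228/12919 ≈ -6029.4)
Z*(A - 104) + y = -14*(22 - 104) - 77894228/12919 = -14*(-82) - 77894228/12919 = 1148 - 77894228/12919 = -63063216/12919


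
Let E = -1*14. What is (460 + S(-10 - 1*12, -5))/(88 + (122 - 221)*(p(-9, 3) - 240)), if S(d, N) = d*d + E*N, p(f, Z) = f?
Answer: 78/1903 ≈ 0.040988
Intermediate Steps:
E = -14
S(d, N) = d² - 14*N (S(d, N) = d*d - 14*N = d² - 14*N)
(460 + S(-10 - 1*12, -5))/(88 + (122 - 221)*(p(-9, 3) - 240)) = (460 + ((-10 - 1*12)² - 14*(-5)))/(88 + (122 - 221)*(-9 - 240)) = (460 + ((-10 - 12)² + 70))/(88 - 99*(-249)) = (460 + ((-22)² + 70))/(88 + 24651) = (460 + (484 + 70))/24739 = (460 + 554)*(1/24739) = 1014*(1/24739) = 78/1903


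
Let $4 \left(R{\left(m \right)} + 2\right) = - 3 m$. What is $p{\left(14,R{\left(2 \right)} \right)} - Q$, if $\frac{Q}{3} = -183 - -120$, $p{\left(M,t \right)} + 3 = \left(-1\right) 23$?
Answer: $163$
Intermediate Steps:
$R{\left(m \right)} = -2 - \frac{3 m}{4}$ ($R{\left(m \right)} = -2 + \frac{\left(-3\right) m}{4} = -2 - \frac{3 m}{4}$)
$p{\left(M,t \right)} = -26$ ($p{\left(M,t \right)} = -3 - 23 = -26$)
$Q = -189$ ($Q = 3 \left(-183 - -120\right) = 3 \left(-183 + 120\right) = 3 \left(-63\right) = -189$)
$p{\left(14,R{\left(2 \right)} \right)} - Q = -26 - -189 = -26 + 189 = 163$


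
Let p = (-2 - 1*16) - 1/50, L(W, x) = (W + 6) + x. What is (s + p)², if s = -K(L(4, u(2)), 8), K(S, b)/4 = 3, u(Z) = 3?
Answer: 2253001/2500 ≈ 901.20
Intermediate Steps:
L(W, x) = 6 + W + x (L(W, x) = (6 + W) + x = 6 + W + x)
K(S, b) = 12 (K(S, b) = 4*3 = 12)
p = -901/50 (p = (-2 - 16) - 1*1/50 = -18 - 1/50 = -901/50 ≈ -18.020)
s = -12 (s = -1*12 = -12)
(s + p)² = (-12 - 901/50)² = (-1501/50)² = 2253001/2500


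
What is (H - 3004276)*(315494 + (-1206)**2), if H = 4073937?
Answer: 1893225093730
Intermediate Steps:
(H - 3004276)*(315494 + (-1206)**2) = (4073937 - 3004276)*(315494 + (-1206)**2) = 1069661*(315494 + 1454436) = 1069661*1769930 = 1893225093730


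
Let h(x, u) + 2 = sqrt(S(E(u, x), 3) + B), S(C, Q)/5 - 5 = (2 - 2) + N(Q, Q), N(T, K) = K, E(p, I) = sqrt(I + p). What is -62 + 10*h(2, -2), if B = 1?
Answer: -82 + 10*sqrt(41) ≈ -17.969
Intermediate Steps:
S(C, Q) = 25 + 5*Q (S(C, Q) = 25 + 5*((2 - 2) + Q) = 25 + 5*(0 + Q) = 25 + 5*Q)
h(x, u) = -2 + sqrt(41) (h(x, u) = -2 + sqrt((25 + 5*3) + 1) = -2 + sqrt((25 + 15) + 1) = -2 + sqrt(40 + 1) = -2 + sqrt(41))
-62 + 10*h(2, -2) = -62 + 10*(-2 + sqrt(41)) = -62 + (-20 + 10*sqrt(41)) = -82 + 10*sqrt(41)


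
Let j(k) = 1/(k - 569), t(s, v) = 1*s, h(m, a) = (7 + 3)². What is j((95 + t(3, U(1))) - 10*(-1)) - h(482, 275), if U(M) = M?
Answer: -46101/461 ≈ -100.00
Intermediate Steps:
h(m, a) = 100 (h(m, a) = 10² = 100)
t(s, v) = s
j(k) = 1/(-569 + k)
j((95 + t(3, U(1))) - 10*(-1)) - h(482, 275) = 1/(-569 + ((95 + 3) - 10*(-1))) - 1*100 = 1/(-569 + (98 + 10)) - 100 = 1/(-569 + 108) - 100 = 1/(-461) - 100 = -1/461 - 100 = -46101/461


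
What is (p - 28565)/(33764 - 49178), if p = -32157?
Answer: 30361/7707 ≈ 3.9394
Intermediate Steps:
(p - 28565)/(33764 - 49178) = (-32157 - 28565)/(33764 - 49178) = -60722/(-15414) = -60722*(-1/15414) = 30361/7707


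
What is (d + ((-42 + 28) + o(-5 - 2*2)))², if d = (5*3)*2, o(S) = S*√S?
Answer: (16 - 27*I)² ≈ -473.0 - 864.0*I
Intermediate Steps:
o(S) = S^(3/2)
d = 30 (d = 15*2 = 30)
(d + ((-42 + 28) + o(-5 - 2*2)))² = (30 + ((-42 + 28) + (-5 - 2*2)^(3/2)))² = (30 + (-14 + (-5 - 4)^(3/2)))² = (30 + (-14 + (-9)^(3/2)))² = (30 + (-14 - 27*I))² = (16 - 27*I)²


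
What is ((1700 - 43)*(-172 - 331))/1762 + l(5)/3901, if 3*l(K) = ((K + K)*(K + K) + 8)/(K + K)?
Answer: -16256820139/34367810 ≈ -473.02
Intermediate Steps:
l(K) = (8 + 4*K**2)/(6*K) (l(K) = (((K + K)*(K + K) + 8)/(K + K))/3 = (((2*K)*(2*K) + 8)/((2*K)))/3 = ((4*K**2 + 8)*(1/(2*K)))/3 = ((8 + 4*K**2)*(1/(2*K)))/3 = ((8 + 4*K**2)/(2*K))/3 = (8 + 4*K**2)/(6*K))
((1700 - 43)*(-172 - 331))/1762 + l(5)/3901 = ((1700 - 43)*(-172 - 331))/1762 + ((2/3)*(2 + 5**2)/5)/3901 = (1657*(-503))*(1/1762) + ((2/3)*(1/5)*(2 + 25))*(1/3901) = -833471*1/1762 + ((2/3)*(1/5)*27)*(1/3901) = -833471/1762 + (18/5)*(1/3901) = -833471/1762 + 18/19505 = -16256820139/34367810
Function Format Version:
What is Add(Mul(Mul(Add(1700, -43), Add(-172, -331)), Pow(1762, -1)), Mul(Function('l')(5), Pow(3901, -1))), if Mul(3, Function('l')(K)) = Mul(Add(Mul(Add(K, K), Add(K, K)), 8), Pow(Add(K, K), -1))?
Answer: Rational(-16256820139, 34367810) ≈ -473.02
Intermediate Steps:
Function('l')(K) = Mul(Rational(1, 6), Pow(K, -1), Add(8, Mul(4, Pow(K, 2)))) (Function('l')(K) = Mul(Rational(1, 3), Mul(Add(Mul(Add(K, K), Add(K, K)), 8), Pow(Add(K, K), -1))) = Mul(Rational(1, 3), Mul(Add(Mul(Mul(2, K), Mul(2, K)), 8), Pow(Mul(2, K), -1))) = Mul(Rational(1, 3), Mul(Add(Mul(4, Pow(K, 2)), 8), Mul(Rational(1, 2), Pow(K, -1)))) = Mul(Rational(1, 3), Mul(Add(8, Mul(4, Pow(K, 2))), Mul(Rational(1, 2), Pow(K, -1)))) = Mul(Rational(1, 3), Mul(Rational(1, 2), Pow(K, -1), Add(8, Mul(4, Pow(K, 2))))) = Mul(Rational(1, 6), Pow(K, -1), Add(8, Mul(4, Pow(K, 2)))))
Add(Mul(Mul(Add(1700, -43), Add(-172, -331)), Pow(1762, -1)), Mul(Function('l')(5), Pow(3901, -1))) = Add(Mul(Mul(Add(1700, -43), Add(-172, -331)), Pow(1762, -1)), Mul(Mul(Rational(2, 3), Pow(5, -1), Add(2, Pow(5, 2))), Pow(3901, -1))) = Add(Mul(Mul(1657, -503), Rational(1, 1762)), Mul(Mul(Rational(2, 3), Rational(1, 5), Add(2, 25)), Rational(1, 3901))) = Add(Mul(-833471, Rational(1, 1762)), Mul(Mul(Rational(2, 3), Rational(1, 5), 27), Rational(1, 3901))) = Add(Rational(-833471, 1762), Mul(Rational(18, 5), Rational(1, 3901))) = Add(Rational(-833471, 1762), Rational(18, 19505)) = Rational(-16256820139, 34367810)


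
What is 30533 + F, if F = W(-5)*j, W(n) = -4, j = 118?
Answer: 30061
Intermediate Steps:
F = -472 (F = -4*118 = -472)
30533 + F = 30533 - 472 = 30061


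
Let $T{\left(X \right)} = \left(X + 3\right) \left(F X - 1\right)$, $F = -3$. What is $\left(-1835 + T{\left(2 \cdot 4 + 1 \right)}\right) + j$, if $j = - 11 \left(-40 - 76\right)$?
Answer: $-895$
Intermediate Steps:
$j = 1276$ ($j = - 11 \left(-40 - 76\right) = \left(-11\right) \left(-116\right) = 1276$)
$T{\left(X \right)} = \left(-1 - 3 X\right) \left(3 + X\right)$ ($T{\left(X \right)} = \left(X + 3\right) \left(- 3 X - 1\right) = \left(3 + X\right) \left(-1 - 3 X\right) = \left(-1 - 3 X\right) \left(3 + X\right)$)
$\left(-1835 + T{\left(2 \cdot 4 + 1 \right)}\right) + j = \left(-1835 - \left(3 + 3 \left(2 \cdot 4 + 1\right)^{2} + 10 \left(2 \cdot 4 + 1\right)\right)\right) + 1276 = \left(-1835 - \left(3 + 3 \left(8 + 1\right)^{2} + 10 \left(8 + 1\right)\right)\right) + 1276 = \left(-1835 - \left(93 + 243\right)\right) + 1276 = \left(-1835 - 336\right) + 1276 = -2171 + 1276 = -895$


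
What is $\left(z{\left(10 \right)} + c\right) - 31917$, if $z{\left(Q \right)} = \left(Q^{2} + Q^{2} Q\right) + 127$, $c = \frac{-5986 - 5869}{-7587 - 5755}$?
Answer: $- \frac{409454125}{13342} \approx -30689.0$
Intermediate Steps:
$c = \frac{11855}{13342}$ ($c = - \frac{11855}{-13342} = \left(-11855\right) \left(- \frac{1}{13342}\right) = \frac{11855}{13342} \approx 0.88855$)
$z{\left(Q \right)} = 127 + Q^{2} + Q^{3}$ ($z{\left(Q \right)} = \left(Q^{2} + Q^{3}\right) + 127 = 127 + Q^{2} + Q^{3}$)
$\left(z{\left(10 \right)} + c\right) - 31917 = \left(\left(127 + 10^{2} + 10^{3}\right) + \frac{11855}{13342}\right) - 31917 = \left(\left(127 + 100 + 1000\right) + \frac{11855}{13342}\right) - 31917 = \left(1227 + \frac{11855}{13342}\right) - 31917 = \frac{16382489}{13342} - 31917 = - \frac{409454125}{13342}$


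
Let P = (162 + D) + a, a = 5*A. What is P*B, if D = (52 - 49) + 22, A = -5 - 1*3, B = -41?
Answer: -6027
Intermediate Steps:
A = -8 (A = -5 - 3 = -8)
D = 25 (D = 3 + 22 = 25)
a = -40 (a = 5*(-8) = -40)
P = 147 (P = (162 + 25) - 40 = 187 - 40 = 147)
P*B = 147*(-41) = -6027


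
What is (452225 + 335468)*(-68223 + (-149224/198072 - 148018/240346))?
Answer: -159895601845522804873/2975363307 ≈ -5.3740e+10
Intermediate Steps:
(452225 + 335468)*(-68223 + (-149224/198072 - 148018/240346)) = 787693*(-68223 + (-149224*1/198072 - 148018*1/240346)) = 787693*(-68223 + (-18653/24759 - 74009/120173)) = 787693*(-68223 - 4073975800/2975363307) = 787693*(-202992284869261/2975363307) = -159895601845522804873/2975363307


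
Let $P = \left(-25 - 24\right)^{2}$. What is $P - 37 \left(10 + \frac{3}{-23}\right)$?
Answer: $\frac{46824}{23} \approx 2035.8$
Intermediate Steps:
$P = 2401$ ($P = \left(-49\right)^{2} = 2401$)
$P - 37 \left(10 + \frac{3}{-23}\right) = 2401 - 37 \left(10 + \frac{3}{-23}\right) = 2401 - 37 \left(10 + 3 \left(- \frac{1}{23}\right)\right) = 2401 - 37 \left(10 - \frac{3}{23}\right) = 2401 - 37 \cdot \frac{227}{23} = 2401 - \frac{8399}{23} = \frac{46824}{23}$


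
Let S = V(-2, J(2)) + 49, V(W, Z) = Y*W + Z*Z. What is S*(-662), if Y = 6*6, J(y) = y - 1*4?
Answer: 12578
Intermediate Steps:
J(y) = -4 + y (J(y) = y - 4 = -4 + y)
Y = 36
V(W, Z) = Z**2 + 36*W (V(W, Z) = 36*W + Z*Z = 36*W + Z**2 = Z**2 + 36*W)
S = -19 (S = ((-4 + 2)**2 + 36*(-2)) + 49 = ((-2)**2 - 72) + 49 = (4 - 72) + 49 = -68 + 49 = -19)
S*(-662) = -19*(-662) = 12578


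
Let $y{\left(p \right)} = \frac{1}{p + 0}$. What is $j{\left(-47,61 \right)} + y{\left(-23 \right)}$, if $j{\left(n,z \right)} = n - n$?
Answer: $- \frac{1}{23} \approx -0.043478$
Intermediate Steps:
$j{\left(n,z \right)} = 0$
$y{\left(p \right)} = \frac{1}{p}$
$j{\left(-47,61 \right)} + y{\left(-23 \right)} = 0 + \frac{1}{-23} = 0 - \frac{1}{23} = - \frac{1}{23}$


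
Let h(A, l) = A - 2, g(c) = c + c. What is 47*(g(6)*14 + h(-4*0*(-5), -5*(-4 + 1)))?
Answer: 7802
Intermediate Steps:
g(c) = 2*c
h(A, l) = -2 + A
47*(g(6)*14 + h(-4*0*(-5), -5*(-4 + 1))) = 47*((2*6)*14 + (-2 - 4*0*(-5))) = 47*(12*14 + (-2 + 0*(-5))) = 47*(168 + (-2 + 0)) = 47*(168 - 2) = 47*166 = 7802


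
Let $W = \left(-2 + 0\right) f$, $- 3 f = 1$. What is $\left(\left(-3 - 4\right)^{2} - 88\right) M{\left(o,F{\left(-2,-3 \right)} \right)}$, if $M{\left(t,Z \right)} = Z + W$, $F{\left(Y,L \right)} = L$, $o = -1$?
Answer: $91$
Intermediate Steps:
$f = - \frac{1}{3}$ ($f = \left(- \frac{1}{3}\right) 1 = - \frac{1}{3} \approx -0.33333$)
$W = \frac{2}{3}$ ($W = \left(-2 + 0\right) \left(- \frac{1}{3}\right) = \left(-2\right) \left(- \frac{1}{3}\right) = \frac{2}{3} \approx 0.66667$)
$M{\left(t,Z \right)} = \frac{2}{3} + Z$ ($M{\left(t,Z \right)} = Z + \frac{2}{3} = \frac{2}{3} + Z$)
$\left(\left(-3 - 4\right)^{2} - 88\right) M{\left(o,F{\left(-2,-3 \right)} \right)} = \left(\left(-3 - 4\right)^{2} - 88\right) \left(\frac{2}{3} - 3\right) = \left(\left(-7\right)^{2} - 88\right) \left(- \frac{7}{3}\right) = \left(49 - 88\right) \left(- \frac{7}{3}\right) = \left(-39\right) \left(- \frac{7}{3}\right) = 91$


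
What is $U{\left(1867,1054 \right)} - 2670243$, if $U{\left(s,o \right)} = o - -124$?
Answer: $-2669065$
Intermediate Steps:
$U{\left(s,o \right)} = 124 + o$ ($U{\left(s,o \right)} = o + 124 = 124 + o$)
$U{\left(1867,1054 \right)} - 2670243 = \left(124 + 1054\right) - 2670243 = 1178 - 2670243 = -2669065$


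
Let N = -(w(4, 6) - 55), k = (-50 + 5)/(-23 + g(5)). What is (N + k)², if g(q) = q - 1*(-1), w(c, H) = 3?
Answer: 863041/289 ≈ 2986.3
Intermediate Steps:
g(q) = 1 + q (g(q) = q + 1 = 1 + q)
k = 45/17 (k = (-50 + 5)/(-23 + (1 + 5)) = -45/(-23 + 6) = -45/(-17) = -45*(-1/17) = 45/17 ≈ 2.6471)
N = 52 (N = -(3 - 55) = -1*(-52) = 52)
(N + k)² = (52 + 45/17)² = (929/17)² = 863041/289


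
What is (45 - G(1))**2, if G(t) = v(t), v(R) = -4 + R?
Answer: 2304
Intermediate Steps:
G(t) = -4 + t
(45 - G(1))**2 = (45 - (-4 + 1))**2 = (45 - 1*(-3))**2 = (45 + 3)**2 = 48**2 = 2304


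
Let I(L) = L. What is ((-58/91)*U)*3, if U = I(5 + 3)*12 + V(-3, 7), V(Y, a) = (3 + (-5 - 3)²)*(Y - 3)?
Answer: 53244/91 ≈ 585.10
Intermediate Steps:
V(Y, a) = -201 + 67*Y (V(Y, a) = (3 + (-8)²)*(-3 + Y) = (3 + 64)*(-3 + Y) = 67*(-3 + Y) = -201 + 67*Y)
U = -306 (U = (5 + 3)*12 + (-201 + 67*(-3)) = 8*12 + (-201 - 201) = 96 - 402 = -306)
((-58/91)*U)*3 = (-58/91*(-306))*3 = (-58*1/91*(-306))*3 = -58/91*(-306)*3 = (17748/91)*3 = 53244/91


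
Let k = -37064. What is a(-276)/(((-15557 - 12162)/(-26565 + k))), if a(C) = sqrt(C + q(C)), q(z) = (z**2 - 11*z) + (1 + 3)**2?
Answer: 127258*sqrt(19738)/27719 ≈ 645.00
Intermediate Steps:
q(z) = 16 + z**2 - 11*z (q(z) = (z**2 - 11*z) + 4**2 = (z**2 - 11*z) + 16 = 16 + z**2 - 11*z)
a(C) = sqrt(16 + C**2 - 10*C) (a(C) = sqrt(C + (16 + C**2 - 11*C)) = sqrt(16 + C**2 - 10*C))
a(-276)/(((-15557 - 12162)/(-26565 + k))) = sqrt(16 + (-276)**2 - 10*(-276))/(((-15557 - 12162)/(-26565 - 37064))) = sqrt(16 + 76176 + 2760)/((-27719/(-63629))) = sqrt(78952)/((-27719*(-1/63629))) = (2*sqrt(19738))/(27719/63629) = (2*sqrt(19738))*(63629/27719) = 127258*sqrt(19738)/27719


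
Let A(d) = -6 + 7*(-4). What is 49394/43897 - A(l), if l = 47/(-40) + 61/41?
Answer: 1541892/43897 ≈ 35.125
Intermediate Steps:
l = 513/1640 (l = 47*(-1/40) + 61*(1/41) = -47/40 + 61/41 = 513/1640 ≈ 0.31280)
A(d) = -34 (A(d) = -6 - 28 = -34)
49394/43897 - A(l) = 49394/43897 - 1*(-34) = 49394*(1/43897) + 34 = 49394/43897 + 34 = 1541892/43897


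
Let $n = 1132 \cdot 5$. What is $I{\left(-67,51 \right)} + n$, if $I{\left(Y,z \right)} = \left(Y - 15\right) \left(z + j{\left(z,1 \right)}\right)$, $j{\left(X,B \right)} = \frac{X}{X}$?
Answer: $1396$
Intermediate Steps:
$j{\left(X,B \right)} = 1$
$I{\left(Y,z \right)} = \left(1 + z\right) \left(-15 + Y\right)$ ($I{\left(Y,z \right)} = \left(Y - 15\right) \left(z + 1\right) = \left(-15 + Y\right) \left(1 + z\right) = \left(1 + z\right) \left(-15 + Y\right)$)
$n = 5660$
$I{\left(-67,51 \right)} + n = \left(-15 - 67 - 765 - 3417\right) + 5660 = -4264 + 5660 = 1396$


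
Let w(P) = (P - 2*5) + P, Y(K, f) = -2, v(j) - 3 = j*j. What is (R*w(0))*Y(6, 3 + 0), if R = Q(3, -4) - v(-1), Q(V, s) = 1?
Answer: -60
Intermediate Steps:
v(j) = 3 + j**2 (v(j) = 3 + j*j = 3 + j**2)
R = -3 (R = 1 - (3 + (-1)**2) = 1 - (3 + 1) = 1 - 1*4 = 1 - 4 = -3)
w(P) = -10 + 2*P (w(P) = (P - 10) + P = (-10 + P) + P = -10 + 2*P)
(R*w(0))*Y(6, 3 + 0) = -3*(-10 + 2*0)*(-2) = -3*(-10 + 0)*(-2) = -3*(-10)*(-2) = 30*(-2) = -60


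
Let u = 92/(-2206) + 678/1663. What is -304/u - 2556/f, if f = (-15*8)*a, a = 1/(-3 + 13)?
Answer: -51828661/83917 ≈ -617.62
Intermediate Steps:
u = 671336/1834289 (u = 92*(-1/2206) + 678*(1/1663) = -46/1103 + 678/1663 = 671336/1834289 ≈ 0.36599)
a = ⅒ (a = 1/10 = ⅒ ≈ 0.10000)
f = -12 (f = -15*8*(⅒) = -120*⅒ = -12)
-304/u - 2556/f = -304/671336/1834289 - 2556/(-12) = -304*1834289/671336 - 2556*(-1/12) = -69702982/83917 + 213 = -51828661/83917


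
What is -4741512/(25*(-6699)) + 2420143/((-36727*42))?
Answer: 328982382023/12301708650 ≈ 26.743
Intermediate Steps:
-4741512/(25*(-6699)) + 2420143/((-36727*42)) = -4741512/(-167475) + 2420143/(-1542534) = -4741512*(-1/167475) + 2420143*(-1/1542534) = 1580504/55825 - 2420143/1542534 = 328982382023/12301708650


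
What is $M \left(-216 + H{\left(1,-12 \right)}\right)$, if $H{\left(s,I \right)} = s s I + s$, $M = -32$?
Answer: $7264$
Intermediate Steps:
$H{\left(s,I \right)} = s + I s^{2}$ ($H{\left(s,I \right)} = s^{2} I + s = I s^{2} + s = s + I s^{2}$)
$M \left(-216 + H{\left(1,-12 \right)}\right) = - 32 \left(-216 + 1 \left(1 - 12\right)\right) = - 32 \left(-216 + 1 \left(-11\right)\right) = - 32 \left(-216 - 11\right) = \left(-32\right) \left(-227\right) = 7264$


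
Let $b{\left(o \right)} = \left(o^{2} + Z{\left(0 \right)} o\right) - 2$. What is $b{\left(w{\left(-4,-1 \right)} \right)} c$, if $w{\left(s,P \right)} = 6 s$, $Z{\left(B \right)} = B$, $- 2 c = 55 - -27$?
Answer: $-23534$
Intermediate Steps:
$c = -41$ ($c = - \frac{55 - -27}{2} = - \frac{55 + 27}{2} = \left(- \frac{1}{2}\right) 82 = -41$)
$b{\left(o \right)} = -2 + o^{2}$ ($b{\left(o \right)} = \left(o^{2} + 0 o\right) - 2 = \left(o^{2} + 0\right) - 2 = o^{2} - 2 = -2 + o^{2}$)
$b{\left(w{\left(-4,-1 \right)} \right)} c = \left(-2 + \left(6 \left(-4\right)\right)^{2}\right) \left(-41\right) = \left(-2 + \left(-24\right)^{2}\right) \left(-41\right) = \left(-2 + 576\right) \left(-41\right) = 574 \left(-41\right) = -23534$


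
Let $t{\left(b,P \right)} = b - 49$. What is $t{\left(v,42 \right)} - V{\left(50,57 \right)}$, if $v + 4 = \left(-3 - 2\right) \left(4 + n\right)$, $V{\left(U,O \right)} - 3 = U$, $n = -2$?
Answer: $-116$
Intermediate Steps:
$V{\left(U,O \right)} = 3 + U$
$v = -14$ ($v = -4 + \left(-3 - 2\right) \left(4 - 2\right) = -4 - 10 = -14$)
$t{\left(b,P \right)} = -49 + b$
$t{\left(v,42 \right)} - V{\left(50,57 \right)} = \left(-49 - 14\right) - \left(3 + 50\right) = -63 - 53 = -116$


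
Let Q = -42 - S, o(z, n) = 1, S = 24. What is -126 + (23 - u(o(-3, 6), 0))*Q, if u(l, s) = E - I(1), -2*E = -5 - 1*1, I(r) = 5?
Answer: -1776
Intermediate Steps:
E = 3 (E = -(-5 - 1*1)/2 = -(-5 - 1)/2 = -½*(-6) = 3)
u(l, s) = -2 (u(l, s) = 3 - 1*5 = 3 - 5 = -2)
Q = -66 (Q = -42 - 1*24 = -42 - 24 = -66)
-126 + (23 - u(o(-3, 6), 0))*Q = -126 + (23 - 1*(-2))*(-66) = -126 + (23 + 2)*(-66) = -126 + 25*(-66) = -126 - 1650 = -1776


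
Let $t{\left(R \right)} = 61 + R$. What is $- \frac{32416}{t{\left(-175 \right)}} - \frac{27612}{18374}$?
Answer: $\frac{148115954}{523659} \approx 282.85$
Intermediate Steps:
$- \frac{32416}{t{\left(-175 \right)}} - \frac{27612}{18374} = - \frac{32416}{61 - 175} - \frac{27612}{18374} = - \frac{32416}{-114} - \frac{13806}{9187} = \left(-32416\right) \left(- \frac{1}{114}\right) - \frac{13806}{9187} = \frac{16208}{57} - \frac{13806}{9187} = \frac{148115954}{523659}$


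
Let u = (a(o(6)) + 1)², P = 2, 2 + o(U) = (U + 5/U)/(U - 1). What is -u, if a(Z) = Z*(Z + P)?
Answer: -14641/810000 ≈ -0.018075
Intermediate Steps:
o(U) = -2 + (U + 5/U)/(-1 + U) (o(U) = -2 + (U + 5/U)/(U - 1) = -2 + (U + 5/U)/(-1 + U))
a(Z) = Z*(2 + Z) (a(Z) = Z*(Z + 2) = Z*(2 + Z))
u = 14641/810000 (u = (((5 - 1*6² + 2*6)/(6*(-1 + 6)))*(2 + (5 - 1*6² + 2*6)/(6*(-1 + 6))) + 1)² = (((⅙)*(5 - 1*36 + 12)/5)*(2 + (⅙)*(5 - 1*36 + 12)/5) + 1)² = (((⅙)*(⅕)*(5 - 36 + 12))*(2 + (⅙)*(⅕)*(5 - 36 + 12)) + 1)² = (((⅙)*(⅕)*(-19))*(2 + (⅙)*(⅕)*(-19)) + 1)² = (-19*(2 - 19/30)/30 + 1)² = (-19/30*41/30 + 1)² = (-779/900 + 1)² = (121/900)² = 14641/810000 ≈ 0.018075)
-u = -1*14641/810000 = -14641/810000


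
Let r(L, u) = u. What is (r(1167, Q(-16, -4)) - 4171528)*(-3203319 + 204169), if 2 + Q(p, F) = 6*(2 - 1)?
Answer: 12511026204600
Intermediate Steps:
Q(p, F) = 4 (Q(p, F) = -2 + 6*(2 - 1) = -2 + 6*1 = -2 + 6 = 4)
(r(1167, Q(-16, -4)) - 4171528)*(-3203319 + 204169) = (4 - 4171528)*(-3203319 + 204169) = -4171524*(-2999150) = 12511026204600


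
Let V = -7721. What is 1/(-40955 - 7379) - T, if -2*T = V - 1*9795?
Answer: -423309173/48334 ≈ -8758.0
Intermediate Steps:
T = 8758 (T = -(-7721 - 1*9795)/2 = -(-7721 - 9795)/2 = -1/2*(-17516) = 8758)
1/(-40955 - 7379) - T = 1/(-40955 - 7379) - 1*8758 = 1/(-48334) - 8758 = -1/48334 - 8758 = -423309173/48334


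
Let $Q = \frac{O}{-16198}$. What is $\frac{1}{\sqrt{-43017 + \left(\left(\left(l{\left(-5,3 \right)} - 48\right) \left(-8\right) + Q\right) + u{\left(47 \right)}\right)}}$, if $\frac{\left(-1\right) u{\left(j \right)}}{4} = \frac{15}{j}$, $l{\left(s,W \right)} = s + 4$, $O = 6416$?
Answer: $- \frac{i \sqrt{686273830948797}}{5408656947} \approx - 0.0048435 i$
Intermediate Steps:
$l{\left(s,W \right)} = 4 + s$
$u{\left(j \right)} = - \frac{60}{j}$ ($u{\left(j \right)} = - 4 \frac{15}{j} = - \frac{60}{j}$)
$Q = - \frac{3208}{8099}$ ($Q = \frac{6416}{-16198} = 6416 \left(- \frac{1}{16198}\right) = - \frac{3208}{8099} \approx -0.3961$)
$\frac{1}{\sqrt{-43017 + \left(\left(\left(l{\left(-5,3 \right)} - 48\right) \left(-8\right) + Q\right) + u{\left(47 \right)}\right)}} = \frac{1}{\sqrt{-43017 - \left(\frac{3208}{8099} + \frac{60}{47} - \left(\left(4 - 5\right) - 48\right) \left(-8\right)\right)}} = \frac{1}{\sqrt{-43017 - \left(\frac{636716}{380653} - \left(-1 - 48\right) \left(-8\right)\right)}} = \frac{1}{\sqrt{-43017 - - \frac{148579260}{380653}}} = \frac{1}{\sqrt{-43017 + \left(\left(392 - \frac{3208}{8099}\right) - \frac{60}{47}\right)}} = \frac{1}{\sqrt{-43017 + \left(\frac{3171600}{8099} - \frac{60}{47}\right)}} = \frac{1}{\sqrt{-43017 + \frac{148579260}{380653}}} = \frac{1}{\sqrt{- \frac{16225970841}{380653}}} = \frac{1}{\frac{3}{380653} i \sqrt{686273830948797}} = - \frac{i \sqrt{686273830948797}}{5408656947}$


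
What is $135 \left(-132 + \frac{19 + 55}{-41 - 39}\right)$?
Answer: $- \frac{143559}{8} \approx -17945.0$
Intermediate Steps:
$135 \left(-132 + \frac{19 + 55}{-41 - 39}\right) = 135 \left(-132 + \frac{74}{-41 - 39}\right) = 135 \left(-132 + \frac{74}{-80}\right) = 135 \left(-132 + 74 \left(- \frac{1}{80}\right)\right) = 135 \left(-132 - \frac{37}{40}\right) = 135 \left(- \frac{5317}{40}\right) = - \frac{143559}{8}$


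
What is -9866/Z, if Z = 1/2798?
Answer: -27605068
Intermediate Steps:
Z = 1/2798 ≈ 0.00035740
-9866/Z = -9866/1/2798 = -9866*2798 = -27605068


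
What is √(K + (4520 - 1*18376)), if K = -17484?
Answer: 2*I*√7835 ≈ 177.03*I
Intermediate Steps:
√(K + (4520 - 1*18376)) = √(-17484 + (4520 - 1*18376)) = √(-17484 + (4520 - 18376)) = √(-17484 - 13856) = √(-31340) = 2*I*√7835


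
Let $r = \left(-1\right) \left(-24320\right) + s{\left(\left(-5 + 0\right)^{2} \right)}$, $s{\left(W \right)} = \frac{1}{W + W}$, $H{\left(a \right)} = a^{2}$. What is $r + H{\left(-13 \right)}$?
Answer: $\frac{1224451}{50} \approx 24489.0$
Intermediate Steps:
$s{\left(W \right)} = \frac{1}{2 W}$
$r = \frac{1216001}{50}$ ($r = \left(-1\right) \left(-24320\right) + \frac{1}{2 \left(-5 + 0\right)^{2}} = 24320 + \frac{1}{2 \left(-5\right)^{2}} = 24320 + \frac{1}{2 \cdot 25} = 24320 + \frac{1}{2} \cdot \frac{1}{25} = 24320 + \frac{1}{50} = \frac{1216001}{50} \approx 24320.0$)
$r + H{\left(-13 \right)} = \frac{1216001}{50} + \left(-13\right)^{2} = \frac{1216001}{50} + 169 = \frac{1224451}{50}$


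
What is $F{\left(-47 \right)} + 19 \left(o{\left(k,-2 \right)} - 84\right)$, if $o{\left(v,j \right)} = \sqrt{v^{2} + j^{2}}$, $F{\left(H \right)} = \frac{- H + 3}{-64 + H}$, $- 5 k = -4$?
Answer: $- \frac{177206}{111} + \frac{38 \sqrt{29}}{5} \approx -1555.5$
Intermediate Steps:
$k = \frac{4}{5}$ ($k = \left(- \frac{1}{5}\right) \left(-4\right) = \frac{4}{5} \approx 0.8$)
$F{\left(H \right)} = \frac{3 - H}{-64 + H}$
$o{\left(v,j \right)} = \sqrt{j^{2} + v^{2}}$
$F{\left(-47 \right)} + 19 \left(o{\left(k,-2 \right)} - 84\right) = \frac{3 - -47}{-64 - 47} + 19 \left(\sqrt{\left(-2\right)^{2} + \left(\frac{4}{5}\right)^{2}} - 84\right) = \frac{3 + 47}{-111} + 19 \left(\sqrt{4 + \frac{16}{25}} - 84\right) = \left(- \frac{1}{111}\right) 50 + 19 \left(\sqrt{\frac{116}{25}} - 84\right) = - \frac{50}{111} + 19 \left(\frac{2 \sqrt{29}}{5} - 84\right) = - \frac{50}{111} + 19 \left(-84 + \frac{2 \sqrt{29}}{5}\right) = - \frac{50}{111} - \left(1596 - \frac{38 \sqrt{29}}{5}\right) = - \frac{177206}{111} + \frac{38 \sqrt{29}}{5}$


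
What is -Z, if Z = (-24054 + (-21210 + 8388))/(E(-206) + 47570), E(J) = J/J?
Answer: 12292/15857 ≈ 0.77518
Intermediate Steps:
E(J) = 1
Z = -12292/15857 (Z = (-24054 + (-21210 + 8388))/(1 + 47570) = (-24054 - 12822)/47571 = -36876*1/47571 = -12292/15857 ≈ -0.77518)
-Z = -1*(-12292/15857) = 12292/15857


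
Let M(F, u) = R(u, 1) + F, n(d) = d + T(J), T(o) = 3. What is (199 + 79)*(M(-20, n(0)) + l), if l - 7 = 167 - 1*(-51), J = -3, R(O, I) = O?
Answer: 57824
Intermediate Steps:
l = 225 (l = 7 + (167 - 1*(-51)) = 7 + (167 + 51) = 7 + 218 = 225)
n(d) = 3 + d (n(d) = d + 3 = 3 + d)
M(F, u) = F + u (M(F, u) = u + F = F + u)
(199 + 79)*(M(-20, n(0)) + l) = (199 + 79)*((-20 + (3 + 0)) + 225) = 278*((-20 + 3) + 225) = 278*(-17 + 225) = 278*208 = 57824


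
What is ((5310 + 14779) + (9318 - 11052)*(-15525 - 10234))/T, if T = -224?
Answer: -44686195/224 ≈ -1.9949e+5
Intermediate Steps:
((5310 + 14779) + (9318 - 11052)*(-15525 - 10234))/T = ((5310 + 14779) + (9318 - 11052)*(-15525 - 10234))/(-224) = (20089 - 1734*(-25759))*(-1/224) = (20089 + 44666106)*(-1/224) = 44686195*(-1/224) = -44686195/224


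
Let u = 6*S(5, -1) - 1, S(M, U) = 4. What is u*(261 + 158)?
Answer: 9637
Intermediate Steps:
u = 23 (u = 6*4 - 1 = 24 - 1 = 23)
u*(261 + 158) = 23*(261 + 158) = 23*419 = 9637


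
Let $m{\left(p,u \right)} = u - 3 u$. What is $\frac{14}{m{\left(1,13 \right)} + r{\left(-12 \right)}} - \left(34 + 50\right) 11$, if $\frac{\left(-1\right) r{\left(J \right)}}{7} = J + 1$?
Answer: $- \frac{47110}{51} \approx -923.73$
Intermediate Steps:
$m{\left(p,u \right)} = - 2 u$
$r{\left(J \right)} = -7 - 7 J$ ($r{\left(J \right)} = - 7 \left(J + 1\right) = - 7 \left(1 + J\right) = -7 - 7 J$)
$\frac{14}{m{\left(1,13 \right)} + r{\left(-12 \right)}} - \left(34 + 50\right) 11 = \frac{14}{\left(-2\right) 13 - -77} - \left(34 + 50\right) 11 = \frac{14}{-26 + \left(-7 + 84\right)} - 84 \cdot 11 = \frac{14}{-26 + 77} - 924 = \frac{14}{51} - 924 = - \frac{47110}{51}$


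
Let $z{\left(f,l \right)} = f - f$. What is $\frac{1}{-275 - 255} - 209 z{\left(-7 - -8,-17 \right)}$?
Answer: $- \frac{1}{530} \approx -0.0018868$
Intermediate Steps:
$z{\left(f,l \right)} = 0$
$\frac{1}{-275 - 255} - 209 z{\left(-7 - -8,-17 \right)} = \frac{1}{-275 - 255} - 0 = \frac{1}{-530} + 0 = - \frac{1}{530} + 0 = - \frac{1}{530}$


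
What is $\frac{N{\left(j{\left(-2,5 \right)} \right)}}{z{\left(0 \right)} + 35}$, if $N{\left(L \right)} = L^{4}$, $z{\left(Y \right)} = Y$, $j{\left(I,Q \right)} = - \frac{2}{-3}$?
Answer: $\frac{16}{2835} \approx 0.0056437$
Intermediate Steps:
$j{\left(I,Q \right)} = \frac{2}{3}$ ($j{\left(I,Q \right)} = \left(-2\right) \left(- \frac{1}{3}\right) = \frac{2}{3}$)
$\frac{N{\left(j{\left(-2,5 \right)} \right)}}{z{\left(0 \right)} + 35} = \frac{\left(\frac{2}{3}\right)^{4}}{0 + 35} = \frac{16}{81 \cdot 35} = \frac{16}{81} \cdot \frac{1}{35} = \frac{16}{2835}$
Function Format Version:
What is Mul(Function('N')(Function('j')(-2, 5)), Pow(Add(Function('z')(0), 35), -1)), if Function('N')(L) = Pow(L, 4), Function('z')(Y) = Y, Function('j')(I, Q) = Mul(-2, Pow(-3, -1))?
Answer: Rational(16, 2835) ≈ 0.0056437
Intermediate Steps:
Function('j')(I, Q) = Rational(2, 3) (Function('j')(I, Q) = Mul(-2, Rational(-1, 3)) = Rational(2, 3))
Mul(Function('N')(Function('j')(-2, 5)), Pow(Add(Function('z')(0), 35), -1)) = Mul(Pow(Rational(2, 3), 4), Pow(Add(0, 35), -1)) = Mul(Rational(16, 81), Pow(35, -1)) = Mul(Rational(16, 81), Rational(1, 35)) = Rational(16, 2835)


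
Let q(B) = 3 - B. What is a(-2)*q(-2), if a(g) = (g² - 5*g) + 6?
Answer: 100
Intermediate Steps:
a(g) = 6 + g² - 5*g
a(-2)*q(-2) = (6 + (-2)² - 5*(-2))*(3 - 1*(-2)) = (6 + 4 + 10)*(3 + 2) = 20*5 = 100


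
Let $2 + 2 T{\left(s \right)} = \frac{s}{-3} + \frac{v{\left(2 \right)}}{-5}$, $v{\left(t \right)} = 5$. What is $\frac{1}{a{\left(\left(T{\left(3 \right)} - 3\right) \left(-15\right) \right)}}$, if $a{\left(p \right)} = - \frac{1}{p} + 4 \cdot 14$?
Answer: $\frac{75}{4199} \approx 0.017861$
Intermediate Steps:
$T{\left(s \right)} = - \frac{3}{2} - \frac{s}{6}$ ($T{\left(s \right)} = -1 + \frac{\frac{s}{-3} + \frac{5}{-5}}{2} = -1 + \frac{s \left(- \frac{1}{3}\right) + 5 \left(- \frac{1}{5}\right)}{2} = -1 + \frac{- \frac{s}{3} - 1}{2} = -1 + \frac{-1 - \frac{s}{3}}{2} = -1 - \left(\frac{1}{2} + \frac{s}{6}\right) = - \frac{3}{2} - \frac{s}{6}$)
$a{\left(p \right)} = 56 - \frac{1}{p}$ ($a{\left(p \right)} = - \frac{1}{p} + 56 = 56 - \frac{1}{p}$)
$\frac{1}{a{\left(\left(T{\left(3 \right)} - 3\right) \left(-15\right) \right)}} = \frac{1}{56 - \frac{1}{\left(\left(- \frac{3}{2} - \frac{1}{2}\right) - 3\right) \left(-15\right)}} = \frac{1}{56 - \frac{1}{\left(-2 - 3\right) \left(-15\right)}} = \frac{1}{56 - \frac{1}{\left(-5\right) \left(-15\right)}} = \frac{1}{56 - \frac{1}{75}} = \frac{1}{\frac{4199}{75}} = \frac{75}{4199}$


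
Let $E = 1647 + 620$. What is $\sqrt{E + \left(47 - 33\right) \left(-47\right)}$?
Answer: $\sqrt{1609} \approx 40.112$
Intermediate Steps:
$E = 2267$
$\sqrt{E + \left(47 - 33\right) \left(-47\right)} = \sqrt{2267 + \left(47 - 33\right) \left(-47\right)} = \sqrt{2267 + 14 \left(-47\right)} = \sqrt{2267 - 658} = \sqrt{1609}$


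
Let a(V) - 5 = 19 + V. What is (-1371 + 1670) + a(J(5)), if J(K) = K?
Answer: 328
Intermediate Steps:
a(V) = 24 + V (a(V) = 5 + (19 + V) = 24 + V)
(-1371 + 1670) + a(J(5)) = (-1371 + 1670) + (24 + 5) = 299 + 29 = 328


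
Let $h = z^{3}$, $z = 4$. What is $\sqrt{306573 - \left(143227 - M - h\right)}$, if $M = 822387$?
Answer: $3 \sqrt{109533} \approx 992.87$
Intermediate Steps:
$h = 64$ ($h = 4^{3} = 64$)
$\sqrt{306573 - \left(143227 - M - h\right)} = \sqrt{306573 + \left(\left(64 + 822387\right) - 143227\right)} = \sqrt{306573 + \left(822451 - 143227\right)} = \sqrt{306573 + 679224} = \sqrt{985797} = 3 \sqrt{109533}$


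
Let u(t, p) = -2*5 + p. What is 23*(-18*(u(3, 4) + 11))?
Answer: -2070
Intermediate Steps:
u(t, p) = -10 + p
23*(-18*(u(3, 4) + 11)) = 23*(-18*((-10 + 4) + 11)) = 23*(-18*(-6 + 11)) = 23*(-18*5) = 23*(-90) = -2070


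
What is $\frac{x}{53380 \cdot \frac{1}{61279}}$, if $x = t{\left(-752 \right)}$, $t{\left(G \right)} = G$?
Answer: $- \frac{11520452}{13345} \approx -863.28$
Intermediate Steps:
$x = -752$
$\frac{x}{53380 \cdot \frac{1}{61279}} = - \frac{752}{53380 \cdot \frac{1}{61279}} = - \frac{752}{\frac{53380}{61279}} = \left(-752\right) \frac{61279}{53380} = - \frac{11520452}{13345}$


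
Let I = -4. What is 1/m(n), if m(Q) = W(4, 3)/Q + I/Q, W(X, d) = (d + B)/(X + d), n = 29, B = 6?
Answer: -203/19 ≈ -10.684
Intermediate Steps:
W(X, d) = (6 + d)/(X + d) (W(X, d) = (d + 6)/(X + d) = (6 + d)/(X + d))
m(Q) = -19/(7*Q) (m(Q) = ((6 + 3)/(4 + 3))/Q - 4/Q = (9/7)/Q - 4/Q = ((1/7)*9)/Q - 4/Q = 9/(7*Q) - 4/Q = -19/(7*Q))
1/m(n) = 1/(-19/7/29) = 1/(-19/7*1/29) = 1/(-19/203) = -203/19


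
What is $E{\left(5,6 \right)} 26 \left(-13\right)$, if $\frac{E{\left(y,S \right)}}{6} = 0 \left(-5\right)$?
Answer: $0$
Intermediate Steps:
$E{\left(y,S \right)} = 0$ ($E{\left(y,S \right)} = 6 \cdot 0 \left(-5\right) = 6 \cdot 0 = 0$)
$E{\left(5,6 \right)} 26 \left(-13\right) = 0 \cdot 26 \left(-13\right) = 0 \left(-13\right) = 0$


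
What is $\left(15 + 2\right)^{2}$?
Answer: $289$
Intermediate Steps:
$\left(15 + 2\right)^{2} = 17^{2} = 289$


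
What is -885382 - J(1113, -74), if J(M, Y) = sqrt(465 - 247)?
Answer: -885382 - sqrt(218) ≈ -8.8540e+5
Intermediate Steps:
J(M, Y) = sqrt(218)
-885382 - J(1113, -74) = -885382 - sqrt(218)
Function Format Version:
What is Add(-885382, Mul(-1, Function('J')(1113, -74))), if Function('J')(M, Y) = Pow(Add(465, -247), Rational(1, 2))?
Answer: Add(-885382, Mul(-1, Pow(218, Rational(1, 2)))) ≈ -8.8540e+5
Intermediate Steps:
Function('J')(M, Y) = Pow(218, Rational(1, 2))
Add(-885382, Mul(-1, Function('J')(1113, -74))) = Add(-885382, Mul(-1, Pow(218, Rational(1, 2))))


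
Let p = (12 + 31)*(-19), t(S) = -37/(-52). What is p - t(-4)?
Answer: -42521/52 ≈ -817.71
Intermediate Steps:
t(S) = 37/52 (t(S) = -37*(-1/52) = 37/52)
p = -817 (p = 43*(-19) = -817)
p - t(-4) = -817 - 1*37/52 = -817 - 37/52 = -42521/52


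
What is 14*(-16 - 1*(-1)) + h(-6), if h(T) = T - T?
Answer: -210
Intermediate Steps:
h(T) = 0
14*(-16 - 1*(-1)) + h(-6) = 14*(-16 - 1*(-1)) + 0 = 14*(-16 + 1) + 0 = 14*(-15) + 0 = -210 + 0 = -210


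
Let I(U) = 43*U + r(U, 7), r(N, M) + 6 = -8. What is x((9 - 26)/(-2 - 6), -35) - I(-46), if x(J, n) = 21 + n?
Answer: 1978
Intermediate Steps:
r(N, M) = -14 (r(N, M) = -6 - 8 = -14)
I(U) = -14 + 43*U (I(U) = 43*U - 14 = -14 + 43*U)
x((9 - 26)/(-2 - 6), -35) - I(-46) = (21 - 35) - (-14 + 43*(-46)) = -14 - (-14 - 1978) = -14 - 1*(-1992) = -14 + 1992 = 1978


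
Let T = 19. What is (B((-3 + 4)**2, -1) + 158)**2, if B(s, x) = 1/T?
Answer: 9018009/361 ≈ 24981.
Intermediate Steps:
B(s, x) = 1/19
(B((-3 + 4)**2, -1) + 158)**2 = (1/19 + 158)**2 = (3003/19)**2 = 9018009/361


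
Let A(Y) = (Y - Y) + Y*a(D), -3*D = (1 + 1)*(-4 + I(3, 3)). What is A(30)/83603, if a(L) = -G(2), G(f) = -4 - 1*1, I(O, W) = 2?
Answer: 150/83603 ≈ 0.0017942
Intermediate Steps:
G(f) = -5 (G(f) = -4 - 1 = -5)
D = 4/3 (D = -(1 + 1)*(-4 + 2)/3 = -2*(-2)/3 = -⅓*(-4) = 4/3 ≈ 1.3333)
a(L) = 5 (a(L) = -1*(-5) = 5)
A(Y) = 5*Y (A(Y) = (Y - Y) + Y*5 = 0 + 5*Y = 5*Y)
A(30)/83603 = (5*30)/83603 = 150*(1/83603) = 150/83603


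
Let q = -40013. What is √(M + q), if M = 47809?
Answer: 2*√1949 ≈ 88.295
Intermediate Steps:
√(M + q) = √(47809 - 40013) = √7796 = 2*√1949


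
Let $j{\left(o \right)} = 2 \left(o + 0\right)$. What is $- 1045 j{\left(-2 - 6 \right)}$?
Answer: $16720$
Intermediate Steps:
$j{\left(o \right)} = 2 o$
$- 1045 j{\left(-2 - 6 \right)} = - 1045 \cdot 2 \left(-2 - 6\right) = - 1045 \cdot 2 \left(-8\right) = \left(-1045\right) \left(-16\right) = 16720$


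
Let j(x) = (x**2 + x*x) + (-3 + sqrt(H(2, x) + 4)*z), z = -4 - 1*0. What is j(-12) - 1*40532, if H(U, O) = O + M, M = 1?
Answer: -40247 - 4*I*sqrt(7) ≈ -40247.0 - 10.583*I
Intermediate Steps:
H(U, O) = 1 + O (H(U, O) = O + 1 = 1 + O)
z = -4 (z = -4 + 0 = -4)
j(x) = -3 - 4*sqrt(5 + x) + 2*x**2 (j(x) = (x**2 + x*x) + (-3 + sqrt((1 + x) + 4)*(-4)) = (x**2 + x**2) + (-3 + sqrt(5 + x)*(-4)) = 2*x**2 + (-3 - 4*sqrt(5 + x)) = -3 - 4*sqrt(5 + x) + 2*x**2)
j(-12) - 1*40532 = (-3 - 4*sqrt(5 - 12) + 2*(-12)**2) - 1*40532 = (-3 - 4*I*sqrt(7) + 2*144) - 40532 = (-3 - 4*I*sqrt(7) + 288) - 40532 = (285 - 4*I*sqrt(7)) - 40532 = -40247 - 4*I*sqrt(7)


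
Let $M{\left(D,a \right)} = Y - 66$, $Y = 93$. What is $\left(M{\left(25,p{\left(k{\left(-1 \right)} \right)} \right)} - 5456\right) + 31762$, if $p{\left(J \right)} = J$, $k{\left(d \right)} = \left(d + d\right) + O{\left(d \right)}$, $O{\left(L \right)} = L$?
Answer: $26333$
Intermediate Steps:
$k{\left(d \right)} = 3 d$ ($k{\left(d \right)} = \left(d + d\right) + d = 2 d + d = 3 d$)
$M{\left(D,a \right)} = 27$ ($M{\left(D,a \right)} = 93 - 66 = 27$)
$\left(M{\left(25,p{\left(k{\left(-1 \right)} \right)} \right)} - 5456\right) + 31762 = \left(27 - 5456\right) + 31762 = -5429 + 31762 = 26333$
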